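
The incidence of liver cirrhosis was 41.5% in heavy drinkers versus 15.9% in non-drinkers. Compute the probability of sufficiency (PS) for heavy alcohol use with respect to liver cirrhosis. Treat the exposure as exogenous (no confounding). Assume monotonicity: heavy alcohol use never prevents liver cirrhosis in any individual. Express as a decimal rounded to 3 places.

p₁ = 0.415, p₀ = 0.159.
Under exogeneity and monotonicity, PS = (p₁ − p₀) / (1 − p₀).
PS = (0.415 − 0.159) / (1 − 0.159) = 0.256 / 0.841 ≈ 0.3044

PS ≈ 0.304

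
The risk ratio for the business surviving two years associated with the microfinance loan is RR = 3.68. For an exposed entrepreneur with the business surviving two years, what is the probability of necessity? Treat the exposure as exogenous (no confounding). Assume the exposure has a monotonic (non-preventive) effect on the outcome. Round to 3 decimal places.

PN ≈ 0.728

Under exogeneity and monotonicity, PN = (RR − 1) / RR = 1 − 1/RR.
PN = (3.68 − 1) / 3.68 = 2.68 / 3.68 ≈ 0.7283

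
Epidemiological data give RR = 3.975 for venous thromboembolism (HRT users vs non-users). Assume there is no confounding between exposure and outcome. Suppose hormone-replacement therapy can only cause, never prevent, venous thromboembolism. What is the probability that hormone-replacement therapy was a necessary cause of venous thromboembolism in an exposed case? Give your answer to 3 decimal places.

PN ≈ 0.748

Under exogeneity and monotonicity, PN = (RR − 1) / RR = 1 − 1/RR.
PN = (3.975 − 1) / 3.975 = 2.975 / 3.975 ≈ 0.7484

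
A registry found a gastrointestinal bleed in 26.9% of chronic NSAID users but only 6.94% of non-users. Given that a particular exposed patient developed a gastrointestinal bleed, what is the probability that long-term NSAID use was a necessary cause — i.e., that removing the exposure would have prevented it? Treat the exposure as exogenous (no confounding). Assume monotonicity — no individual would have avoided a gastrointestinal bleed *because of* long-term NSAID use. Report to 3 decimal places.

PN ≈ 0.742

p₁ = 0.269, p₀ = 0.0694.
Under exogeneity and monotonicity, PN = (p₁ − p₀) / p₁.
PN = (0.269 − 0.0694) / 0.269 = 0.1996 / 0.269 ≈ 0.7420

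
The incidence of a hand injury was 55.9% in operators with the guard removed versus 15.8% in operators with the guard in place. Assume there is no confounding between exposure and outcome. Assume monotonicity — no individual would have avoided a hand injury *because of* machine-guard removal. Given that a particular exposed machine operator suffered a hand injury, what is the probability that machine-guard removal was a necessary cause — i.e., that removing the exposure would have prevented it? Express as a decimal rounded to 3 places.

PN ≈ 0.717

p₁ = 0.559, p₀ = 0.158.
Under exogeneity and monotonicity, PN = (p₁ − p₀) / p₁.
PN = (0.559 − 0.158) / 0.559 = 0.401 / 0.559 ≈ 0.7174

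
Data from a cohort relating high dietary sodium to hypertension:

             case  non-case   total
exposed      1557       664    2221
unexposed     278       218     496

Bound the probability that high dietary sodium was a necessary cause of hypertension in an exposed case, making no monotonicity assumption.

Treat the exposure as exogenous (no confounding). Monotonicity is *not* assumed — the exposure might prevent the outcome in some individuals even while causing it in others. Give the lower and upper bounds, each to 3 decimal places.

p₁ = P(outcome | exposed) = 1557/2221 = 0.70104
p₀ = P(outcome | unexposed) = 278/496 = 0.56048
Under exogeneity alone the bounds on PN are max{0,(p₁−p₀)/p₁} ≤ PN ≤ min{1,(1−p₀)/p₁}.
  lower = (p₁ − p₀)/p₁ = 0.14055 / 0.70104 ≈ 0.2005
  upper = min{1, (1 − p₀)/p₁} = 0.43952 / 0.70104 ≈ 0.6270

0.200 ≤ PN ≤ 0.627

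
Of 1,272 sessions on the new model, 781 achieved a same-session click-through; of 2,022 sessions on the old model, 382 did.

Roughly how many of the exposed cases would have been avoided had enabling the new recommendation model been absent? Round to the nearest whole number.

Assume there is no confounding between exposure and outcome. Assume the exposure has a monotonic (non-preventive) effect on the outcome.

p₁ = P(outcome | exposed) = 781/1272 = 0.61399
p₀ = P(outcome | unexposed) = 382/2022 = 0.18892
PN = (p₁ − p₀)/p₁ = (0.61399 − 0.18892) / 0.61399 ≈ 0.69231.
Attributable cases ≈ PN × (exposed cases) = 0.69231 × 781 ≈ 540.69.

about 541 cases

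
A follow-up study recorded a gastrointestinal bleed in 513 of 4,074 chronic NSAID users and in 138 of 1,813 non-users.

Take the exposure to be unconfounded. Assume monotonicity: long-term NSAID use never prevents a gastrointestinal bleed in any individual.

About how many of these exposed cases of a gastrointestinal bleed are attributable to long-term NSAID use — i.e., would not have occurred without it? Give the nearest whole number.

about 203 cases

p₁ = P(outcome | exposed) = 513/4074 = 0.12592
p₀ = P(outcome | unexposed) = 138/1813 = 0.076117
PN = (p₁ − p₀)/p₁ = (0.12592 − 0.076117) / 0.12592 ≈ 0.39552.
Attributable cases ≈ PN × (exposed cases) = 0.39552 × 513 ≈ 202.90.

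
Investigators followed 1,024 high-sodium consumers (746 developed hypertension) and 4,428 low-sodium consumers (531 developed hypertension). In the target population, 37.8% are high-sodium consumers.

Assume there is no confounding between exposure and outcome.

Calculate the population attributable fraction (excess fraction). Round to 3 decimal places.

p₁ = P(outcome | exposed) = 746/1024 = 0.72852
p₀ = P(outcome | unexposed) = 531/4428 = 0.11992
Overall risk P(Y=1) = π·p₁ + (1−π)·p₀ = 0.378×0.72852 + 0.622×0.11992 = 0.34997.
Under exogeneity, PAF = [P(Y=1) − p₀] / P(Y=1).
PAF = (0.34997 − 0.11992) / 0.34997 ≈ 0.6573

PAF ≈ 0.657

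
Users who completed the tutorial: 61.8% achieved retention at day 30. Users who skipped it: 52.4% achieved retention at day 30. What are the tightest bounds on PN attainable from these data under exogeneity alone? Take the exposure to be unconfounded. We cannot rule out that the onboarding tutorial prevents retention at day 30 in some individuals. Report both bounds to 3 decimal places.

0.152 ≤ PN ≤ 0.770

p₁ = 0.618, p₀ = 0.524.
Under exogeneity alone the bounds on PN are max{0,(p₁−p₀)/p₁} ≤ PN ≤ min{1,(1−p₀)/p₁}.
  lower = (p₁ − p₀)/p₁ = 0.094 / 0.618 ≈ 0.1521
  upper = min{1, (1 − p₀)/p₁} = 0.476 / 0.618 ≈ 0.7702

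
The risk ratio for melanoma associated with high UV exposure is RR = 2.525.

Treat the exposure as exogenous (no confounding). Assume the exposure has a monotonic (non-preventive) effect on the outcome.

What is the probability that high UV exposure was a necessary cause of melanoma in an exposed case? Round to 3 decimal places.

PN ≈ 0.604

Under exogeneity and monotonicity, PN = (RR − 1) / RR = 1 − 1/RR.
PN = (2.525 − 1) / 2.525 = 1.525 / 2.525 ≈ 0.6040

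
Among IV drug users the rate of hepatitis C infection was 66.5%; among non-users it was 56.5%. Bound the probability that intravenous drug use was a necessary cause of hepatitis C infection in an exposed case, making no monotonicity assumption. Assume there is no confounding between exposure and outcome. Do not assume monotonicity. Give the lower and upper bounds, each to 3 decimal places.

0.150 ≤ PN ≤ 0.654

p₁ = 0.665, p₀ = 0.565.
Under exogeneity alone the bounds on PN are max{0,(p₁−p₀)/p₁} ≤ PN ≤ min{1,(1−p₀)/p₁}.
  lower = (p₁ − p₀)/p₁ = 0.1 / 0.665 ≈ 0.1504
  upper = min{1, (1 − p₀)/p₁} = 0.435 / 0.665 ≈ 0.6541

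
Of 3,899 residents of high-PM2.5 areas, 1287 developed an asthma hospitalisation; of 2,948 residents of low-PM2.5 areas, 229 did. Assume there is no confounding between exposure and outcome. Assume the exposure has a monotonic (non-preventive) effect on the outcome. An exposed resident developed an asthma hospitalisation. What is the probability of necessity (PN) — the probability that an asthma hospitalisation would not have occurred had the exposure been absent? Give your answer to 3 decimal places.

p₁ = P(outcome | exposed) = 1287/3899 = 0.33008
p₀ = P(outcome | unexposed) = 229/2948 = 0.07768
Under exogeneity and monotonicity, PN = (p₁ − p₀) / p₁.
PN = (0.33008 − 0.07768) / 0.33008 = 0.2524 / 0.33008 ≈ 0.7647

PN ≈ 0.765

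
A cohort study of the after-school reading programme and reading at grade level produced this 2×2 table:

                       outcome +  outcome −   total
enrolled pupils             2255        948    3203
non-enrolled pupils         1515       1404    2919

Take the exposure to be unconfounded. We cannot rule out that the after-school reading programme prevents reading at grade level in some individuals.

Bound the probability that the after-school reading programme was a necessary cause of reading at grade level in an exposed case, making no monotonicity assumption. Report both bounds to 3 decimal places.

p₁ = P(outcome | exposed) = 2255/3203 = 0.70403
p₀ = P(outcome | unexposed) = 1515/2919 = 0.51901
Under exogeneity alone the bounds on PN are max{0,(p₁−p₀)/p₁} ≤ PN ≤ min{1,(1−p₀)/p₁}.
  lower = (p₁ − p₀)/p₁ = 0.18501 / 0.70403 ≈ 0.2628
  upper = min{1, (1 − p₀)/p₁} = 0.48099 / 0.70403 ≈ 0.6832

0.263 ≤ PN ≤ 0.683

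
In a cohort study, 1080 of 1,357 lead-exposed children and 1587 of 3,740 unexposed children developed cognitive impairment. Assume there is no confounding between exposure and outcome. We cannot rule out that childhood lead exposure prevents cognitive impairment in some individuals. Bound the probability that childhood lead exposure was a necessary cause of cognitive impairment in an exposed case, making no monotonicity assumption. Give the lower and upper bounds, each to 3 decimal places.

0.467 ≤ PN ≤ 0.723

p₁ = P(outcome | exposed) = 1080/1357 = 0.79587
p₀ = P(outcome | unexposed) = 1587/3740 = 0.42433
Under exogeneity alone the bounds on PN are max{0,(p₁−p₀)/p₁} ≤ PN ≤ min{1,(1−p₀)/p₁}.
  lower = (p₁ − p₀)/p₁ = 0.37154 / 0.79587 ≈ 0.4668
  upper = min{1, (1 − p₀)/p₁} = 0.57567 / 0.79587 ≈ 0.7233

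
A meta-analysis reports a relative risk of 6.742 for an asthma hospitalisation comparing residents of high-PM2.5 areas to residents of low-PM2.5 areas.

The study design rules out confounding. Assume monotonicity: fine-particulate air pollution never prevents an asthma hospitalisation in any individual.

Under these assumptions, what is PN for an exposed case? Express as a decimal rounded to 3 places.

PN ≈ 0.852

Under exogeneity and monotonicity, PN = (RR − 1) / RR = 1 − 1/RR.
PN = (6.742 − 1) / 6.742 = 5.742 / 6.742 ≈ 0.8517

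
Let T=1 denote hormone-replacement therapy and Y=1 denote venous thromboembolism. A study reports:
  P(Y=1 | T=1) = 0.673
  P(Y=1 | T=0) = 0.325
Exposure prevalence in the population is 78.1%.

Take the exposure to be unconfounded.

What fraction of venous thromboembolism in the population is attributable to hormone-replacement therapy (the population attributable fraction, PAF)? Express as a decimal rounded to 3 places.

Let p₁ = 0.673, p₀ = 0.325.
Overall risk P(Y=1) = π·p₁ + (1−π)·p₀ = 0.781×0.673 + 0.219×0.325 = 0.59679.
Under exogeneity, PAF = [P(Y=1) − p₀] / P(Y=1).
PAF = (0.59679 − 0.325) / 0.59679 ≈ 0.4554

PAF ≈ 0.455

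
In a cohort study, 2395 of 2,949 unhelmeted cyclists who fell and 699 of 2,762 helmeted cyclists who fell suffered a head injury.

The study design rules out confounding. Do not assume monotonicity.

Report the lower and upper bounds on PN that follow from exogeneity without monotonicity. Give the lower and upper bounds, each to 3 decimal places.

0.688 ≤ PN ≤ 0.920

p₁ = P(outcome | exposed) = 2395/2949 = 0.81214
p₀ = P(outcome | unexposed) = 699/2762 = 0.25308
Under exogeneity alone the bounds on PN are max{0,(p₁−p₀)/p₁} ≤ PN ≤ min{1,(1−p₀)/p₁}.
  lower = (p₁ − p₀)/p₁ = 0.55906 / 0.81214 ≈ 0.6884
  upper = min{1, (1 − p₀)/p₁} = 0.74692 / 0.81214 ≈ 0.9197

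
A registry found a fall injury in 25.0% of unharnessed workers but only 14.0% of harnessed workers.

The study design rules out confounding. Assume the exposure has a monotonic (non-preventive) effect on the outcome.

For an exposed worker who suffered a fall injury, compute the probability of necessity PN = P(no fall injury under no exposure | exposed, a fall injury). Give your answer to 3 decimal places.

PN ≈ 0.440

p₁ = 0.25, p₀ = 0.14.
Under exogeneity and monotonicity, PN = (p₁ − p₀) / p₁.
PN = (0.25 − 0.14) / 0.25 = 0.11 / 0.25 ≈ 0.4400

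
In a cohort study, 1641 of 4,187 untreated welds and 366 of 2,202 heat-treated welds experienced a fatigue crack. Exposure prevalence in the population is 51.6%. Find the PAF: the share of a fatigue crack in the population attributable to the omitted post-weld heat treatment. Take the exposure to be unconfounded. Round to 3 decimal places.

p₁ = P(outcome | exposed) = 1641/4187 = 0.39193
p₀ = P(outcome | unexposed) = 366/2202 = 0.16621
Overall risk P(Y=1) = π·p₁ + (1−π)·p₀ = 0.516×0.39193 + 0.484×0.16621 = 0.28268.
Under exogeneity, PAF = [P(Y=1) − p₀] / P(Y=1).
PAF = (0.28268 − 0.16621) / 0.28268 ≈ 0.4120

PAF ≈ 0.412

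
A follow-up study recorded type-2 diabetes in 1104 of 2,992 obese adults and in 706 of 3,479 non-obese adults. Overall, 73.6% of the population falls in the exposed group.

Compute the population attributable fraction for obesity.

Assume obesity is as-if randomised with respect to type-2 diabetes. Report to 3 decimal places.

p₁ = P(outcome | exposed) = 1104/2992 = 0.36898
p₀ = P(outcome | unexposed) = 706/3479 = 0.20293
Overall risk P(Y=1) = π·p₁ + (1−π)·p₀ = 0.736×0.36898 + 0.264×0.20293 = 0.32515.
Under exogeneity, PAF = [P(Y=1) − p₀] / P(Y=1).
PAF = (0.32515 − 0.20293) / 0.32515 ≈ 0.3759

PAF ≈ 0.376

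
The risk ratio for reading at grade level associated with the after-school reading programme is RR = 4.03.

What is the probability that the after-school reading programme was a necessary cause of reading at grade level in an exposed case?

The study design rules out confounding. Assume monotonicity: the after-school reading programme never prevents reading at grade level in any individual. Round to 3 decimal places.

PN ≈ 0.752

Under exogeneity and monotonicity, PN = (RR − 1) / RR = 1 − 1/RR.
PN = (4.03 − 1) / 4.03 = 3.03 / 4.03 ≈ 0.7519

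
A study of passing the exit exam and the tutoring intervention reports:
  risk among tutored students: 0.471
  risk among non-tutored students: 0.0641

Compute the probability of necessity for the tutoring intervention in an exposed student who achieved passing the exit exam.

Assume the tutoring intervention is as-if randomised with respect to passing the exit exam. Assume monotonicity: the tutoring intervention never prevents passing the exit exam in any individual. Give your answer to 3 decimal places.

Let p₁ = 0.471, p₀ = 0.0641.
Under exogeneity and monotonicity, PN = (p₁ − p₀) / p₁.
PN = (0.471 − 0.0641) / 0.471 = 0.4069 / 0.471 ≈ 0.8639

PN ≈ 0.864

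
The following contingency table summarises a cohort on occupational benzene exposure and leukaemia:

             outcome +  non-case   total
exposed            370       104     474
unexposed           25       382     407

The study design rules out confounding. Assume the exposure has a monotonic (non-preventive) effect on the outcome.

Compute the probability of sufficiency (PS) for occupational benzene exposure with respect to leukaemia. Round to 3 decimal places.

p₁ = P(outcome | exposed) = 370/474 = 0.78059
p₀ = P(outcome | unexposed) = 25/407 = 0.061425
Under exogeneity and monotonicity, PS = (p₁ − p₀)/(1 − p₀).
PS = (0.78059 − 0.061425) / 0.93857 ≈ 0.7662

PS ≈ 0.766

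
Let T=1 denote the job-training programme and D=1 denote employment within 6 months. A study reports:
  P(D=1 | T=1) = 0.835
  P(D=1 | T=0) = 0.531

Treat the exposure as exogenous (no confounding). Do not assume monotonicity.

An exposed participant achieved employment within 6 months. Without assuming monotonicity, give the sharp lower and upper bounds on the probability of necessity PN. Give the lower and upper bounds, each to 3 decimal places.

0.364 ≤ PN ≤ 0.562

Let p₁ = 0.835, p₀ = 0.531.
Under exogeneity alone the bounds on PN are max{0,(p₁−p₀)/p₁} ≤ PN ≤ min{1,(1−p₀)/p₁}.
  lower = (p₁ − p₀)/p₁ = 0.304 / 0.835 ≈ 0.3641
  upper = min{1, (1 − p₀)/p₁} = 0.469 / 0.835 ≈ 0.5617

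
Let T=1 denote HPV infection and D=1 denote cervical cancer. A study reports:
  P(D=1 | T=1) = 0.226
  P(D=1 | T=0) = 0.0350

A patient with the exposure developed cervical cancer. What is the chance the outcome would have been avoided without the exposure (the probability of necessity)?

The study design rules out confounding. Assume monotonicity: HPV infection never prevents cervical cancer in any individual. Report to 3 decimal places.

Let p₁ = 0.226, p₀ = 0.035.
Under exogeneity and monotonicity, PN = (p₁ − p₀) / p₁.
PN = (0.226 − 0.035) / 0.226 = 0.191 / 0.226 ≈ 0.8451

PN ≈ 0.845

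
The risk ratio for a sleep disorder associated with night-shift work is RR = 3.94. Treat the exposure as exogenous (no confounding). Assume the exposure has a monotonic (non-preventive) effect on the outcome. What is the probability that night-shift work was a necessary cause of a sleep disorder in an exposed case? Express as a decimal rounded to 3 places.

Under exogeneity and monotonicity, PN = (RR − 1) / RR = 1 − 1/RR.
PN = (3.94 − 1) / 3.94 = 2.94 / 3.94 ≈ 0.7462

PN ≈ 0.746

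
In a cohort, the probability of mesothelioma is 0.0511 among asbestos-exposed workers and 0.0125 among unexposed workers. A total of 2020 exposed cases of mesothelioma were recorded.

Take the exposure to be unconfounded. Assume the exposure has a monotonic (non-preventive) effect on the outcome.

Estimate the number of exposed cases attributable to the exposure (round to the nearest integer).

about 1526 cases

Let p₁ = 0.0511, p₀ = 0.0125.
PN = (p₁ − p₀)/p₁ = (0.0511 − 0.0125) / 0.0511 ≈ 0.75538.
Attributable cases ≈ PN × (exposed cases) = 0.75538 × 2020 ≈ 1525.87.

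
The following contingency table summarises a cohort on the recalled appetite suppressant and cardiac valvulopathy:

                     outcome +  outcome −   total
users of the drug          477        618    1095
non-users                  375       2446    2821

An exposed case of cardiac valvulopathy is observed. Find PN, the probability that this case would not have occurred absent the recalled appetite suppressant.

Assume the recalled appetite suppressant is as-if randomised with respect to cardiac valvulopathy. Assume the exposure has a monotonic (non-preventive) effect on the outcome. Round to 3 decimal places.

p₁ = P(outcome | exposed) = 477/1095 = 0.43562
p₀ = P(outcome | unexposed) = 375/2821 = 0.13293
Under exogeneity and monotonicity, PN = (p₁ − p₀) / p₁.
PN = (0.43562 − 0.13293) / 0.43562 = 0.30268 / 0.43562 ≈ 0.6948

PN ≈ 0.695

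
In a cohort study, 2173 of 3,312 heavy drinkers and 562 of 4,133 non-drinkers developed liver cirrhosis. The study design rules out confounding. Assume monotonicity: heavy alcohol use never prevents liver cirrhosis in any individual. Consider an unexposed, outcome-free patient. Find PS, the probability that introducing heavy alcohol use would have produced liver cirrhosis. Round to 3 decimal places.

p₁ = P(outcome | exposed) = 2173/3312 = 0.6561
p₀ = P(outcome | unexposed) = 562/4133 = 0.13598
Under exogeneity and monotonicity, PS = (p₁ − p₀) / (1 − p₀).
PS = (0.6561 − 0.13598) / (1 − 0.13598) = 0.52012 / 0.86402 ≈ 0.6020

PS ≈ 0.602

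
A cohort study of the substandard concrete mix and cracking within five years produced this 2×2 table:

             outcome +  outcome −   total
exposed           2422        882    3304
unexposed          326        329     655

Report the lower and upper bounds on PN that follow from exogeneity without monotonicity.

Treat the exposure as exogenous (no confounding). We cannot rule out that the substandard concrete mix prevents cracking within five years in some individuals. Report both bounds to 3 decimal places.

0.321 ≤ PN ≤ 0.685

p₁ = P(outcome | exposed) = 2422/3304 = 0.73305
p₀ = P(outcome | unexposed) = 326/655 = 0.49771
Under exogeneity alone the bounds on PN are max{0,(p₁−p₀)/p₁} ≤ PN ≤ min{1,(1−p₀)/p₁}.
  lower = (p₁ − p₀)/p₁ = 0.23534 / 0.73305 ≈ 0.3210
  upper = min{1, (1 − p₀)/p₁} = 0.50229 / 0.73305 ≈ 0.6852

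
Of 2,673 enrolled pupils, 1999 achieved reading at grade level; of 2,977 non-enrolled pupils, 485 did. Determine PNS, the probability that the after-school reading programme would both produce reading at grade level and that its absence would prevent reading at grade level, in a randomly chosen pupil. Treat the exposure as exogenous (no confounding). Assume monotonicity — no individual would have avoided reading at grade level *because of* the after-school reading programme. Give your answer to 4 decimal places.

p₁ = P(outcome | exposed) = 1999/2673 = 0.74785
p₀ = P(outcome | unexposed) = 485/2977 = 0.16292
Under exogeneity and monotonicity, PNS = p₁ − p₀.
PNS = 0.74785 − 0.16292 = 0.58493

PNS ≈ 0.5849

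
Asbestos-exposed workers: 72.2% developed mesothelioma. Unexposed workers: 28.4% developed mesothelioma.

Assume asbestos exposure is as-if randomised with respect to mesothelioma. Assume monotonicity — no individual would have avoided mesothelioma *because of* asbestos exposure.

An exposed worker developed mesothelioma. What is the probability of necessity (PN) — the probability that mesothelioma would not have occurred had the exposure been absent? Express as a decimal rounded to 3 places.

PN ≈ 0.607

p₁ = 0.722, p₀ = 0.284.
Under exogeneity and monotonicity, PN = (p₁ − p₀) / p₁.
PN = (0.722 − 0.284) / 0.722 = 0.438 / 0.722 ≈ 0.6066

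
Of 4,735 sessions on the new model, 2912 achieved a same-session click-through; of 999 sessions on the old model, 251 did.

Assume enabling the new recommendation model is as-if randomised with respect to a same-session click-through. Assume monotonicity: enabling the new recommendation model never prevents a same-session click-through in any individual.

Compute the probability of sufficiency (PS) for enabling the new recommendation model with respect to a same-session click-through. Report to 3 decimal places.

p₁ = P(outcome | exposed) = 2912/4735 = 0.61499
p₀ = P(outcome | unexposed) = 251/999 = 0.25125
Under exogeneity and monotonicity, PS = (p₁ − p₀) / (1 − p₀).
PS = (0.61499 − 0.25125) / (1 − 0.25125) = 0.36374 / 0.74875 ≈ 0.4858

PS ≈ 0.486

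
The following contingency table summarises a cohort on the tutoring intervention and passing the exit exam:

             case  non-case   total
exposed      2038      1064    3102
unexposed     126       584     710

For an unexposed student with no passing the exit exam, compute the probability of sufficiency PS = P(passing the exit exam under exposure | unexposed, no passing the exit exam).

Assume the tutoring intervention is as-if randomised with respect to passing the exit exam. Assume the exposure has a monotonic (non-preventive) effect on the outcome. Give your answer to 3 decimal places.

PS ≈ 0.583

p₁ = P(outcome | exposed) = 2038/3102 = 0.657
p₀ = P(outcome | unexposed) = 126/710 = 0.17746
Under exogeneity and monotonicity, PS = (p₁ − p₀) / (1 − p₀).
PS = (0.657 − 0.17746) / (1 − 0.17746) = 0.47953 / 0.82254 ≈ 0.5830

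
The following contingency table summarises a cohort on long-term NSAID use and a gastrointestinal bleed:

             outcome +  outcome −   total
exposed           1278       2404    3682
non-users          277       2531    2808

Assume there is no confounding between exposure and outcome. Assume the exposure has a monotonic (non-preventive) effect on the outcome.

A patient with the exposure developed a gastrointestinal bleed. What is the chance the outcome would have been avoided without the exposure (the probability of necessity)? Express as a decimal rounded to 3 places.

p₁ = P(outcome | exposed) = 1278/3682 = 0.34709
p₀ = P(outcome | unexposed) = 277/2808 = 0.098647
Under exogeneity and monotonicity, PN = (p₁ − p₀) / p₁.
PN = (0.34709 − 0.098647) / 0.34709 = 0.24845 / 0.34709 ≈ 0.7158

PN ≈ 0.716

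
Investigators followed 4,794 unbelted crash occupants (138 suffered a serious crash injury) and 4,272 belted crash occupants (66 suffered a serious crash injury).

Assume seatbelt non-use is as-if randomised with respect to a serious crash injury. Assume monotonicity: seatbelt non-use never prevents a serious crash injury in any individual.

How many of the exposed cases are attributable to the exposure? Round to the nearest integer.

p₁ = P(outcome | exposed) = 138/4794 = 0.028786
p₀ = P(outcome | unexposed) = 66/4272 = 0.015449
PN = (p₁ − p₀)/p₁ = (0.028786 − 0.015449) / 0.028786 ≈ 0.46330.
Attributable cases ≈ PN × (exposed cases) = 0.46330 × 138 ≈ 63.94.

about 64 cases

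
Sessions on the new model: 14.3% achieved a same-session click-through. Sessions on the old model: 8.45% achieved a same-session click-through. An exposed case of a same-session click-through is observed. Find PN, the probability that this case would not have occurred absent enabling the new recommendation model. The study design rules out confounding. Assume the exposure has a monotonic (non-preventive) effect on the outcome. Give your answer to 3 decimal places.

PN ≈ 0.409

p₁ = 0.143, p₀ = 0.0845.
Under exogeneity and monotonicity, PN = (p₁ − p₀) / p₁.
PN = (0.143 − 0.0845) / 0.143 = 0.0585 / 0.143 ≈ 0.4091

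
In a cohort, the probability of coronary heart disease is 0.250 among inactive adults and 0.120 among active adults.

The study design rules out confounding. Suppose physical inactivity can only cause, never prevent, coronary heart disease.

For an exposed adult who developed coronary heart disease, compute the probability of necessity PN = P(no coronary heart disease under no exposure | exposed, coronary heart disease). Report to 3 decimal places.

PN ≈ 0.520

Let p₁ = 0.25, p₀ = 0.12.
Under exogeneity and monotonicity, PN = (p₁ − p₀) / p₁.
PN = (0.25 − 0.12) / 0.25 = 0.13 / 0.25 ≈ 0.5200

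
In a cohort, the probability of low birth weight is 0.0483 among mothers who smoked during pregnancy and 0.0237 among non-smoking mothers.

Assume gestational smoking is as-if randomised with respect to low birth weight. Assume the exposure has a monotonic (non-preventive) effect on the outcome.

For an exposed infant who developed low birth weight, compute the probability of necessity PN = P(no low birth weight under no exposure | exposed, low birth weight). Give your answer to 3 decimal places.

PN ≈ 0.509

Let p₁ = 0.0483, p₀ = 0.0237.
Under exogeneity and monotonicity, PN = (p₁ − p₀) / p₁.
PN = (0.0483 − 0.0237) / 0.0483 = 0.0246 / 0.0483 ≈ 0.5093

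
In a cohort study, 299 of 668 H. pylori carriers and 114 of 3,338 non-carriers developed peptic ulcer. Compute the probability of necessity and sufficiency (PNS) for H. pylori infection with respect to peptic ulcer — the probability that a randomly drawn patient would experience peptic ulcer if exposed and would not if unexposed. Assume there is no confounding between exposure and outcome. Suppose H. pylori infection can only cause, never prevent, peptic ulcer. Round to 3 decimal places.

PNS ≈ 0.413

p₁ = P(outcome | exposed) = 299/668 = 0.4476
p₀ = P(outcome | unexposed) = 114/3338 = 0.034152
Under exogeneity and monotonicity, PNS = p₁ − p₀.
PNS = 0.4476 − 0.034152 = 0.41345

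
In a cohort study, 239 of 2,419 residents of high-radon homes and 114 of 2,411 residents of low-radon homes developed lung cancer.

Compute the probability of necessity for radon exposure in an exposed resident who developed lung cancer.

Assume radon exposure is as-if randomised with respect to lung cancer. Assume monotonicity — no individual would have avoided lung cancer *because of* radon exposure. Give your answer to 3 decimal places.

PN ≈ 0.521

p₁ = P(outcome | exposed) = 239/2419 = 0.098801
p₀ = P(outcome | unexposed) = 114/2411 = 0.047283
Under exogeneity and monotonicity, PN = (p₁ − p₀) / p₁.
PN = (0.098801 − 0.047283) / 0.098801 = 0.051518 / 0.098801 ≈ 0.5214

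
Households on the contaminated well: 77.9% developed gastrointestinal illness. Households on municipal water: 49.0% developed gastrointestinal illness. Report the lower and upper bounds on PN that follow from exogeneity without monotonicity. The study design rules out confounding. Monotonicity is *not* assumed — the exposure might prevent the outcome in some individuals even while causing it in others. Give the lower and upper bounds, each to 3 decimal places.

p₁ = 0.779, p₀ = 0.49.
Under exogeneity alone the bounds on PN are max{0,(p₁−p₀)/p₁} ≤ PN ≤ min{1,(1−p₀)/p₁}.
  lower = (p₁ − p₀)/p₁ = 0.289 / 0.779 ≈ 0.3710
  upper = min{1, (1 − p₀)/p₁} = 0.51 / 0.779 ≈ 0.6547

0.371 ≤ PN ≤ 0.655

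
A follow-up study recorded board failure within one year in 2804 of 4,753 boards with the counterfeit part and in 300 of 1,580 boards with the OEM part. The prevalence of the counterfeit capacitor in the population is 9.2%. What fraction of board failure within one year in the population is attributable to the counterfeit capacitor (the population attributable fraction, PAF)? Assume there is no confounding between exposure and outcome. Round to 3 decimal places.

p₁ = P(outcome | exposed) = 2804/4753 = 0.58994
p₀ = P(outcome | unexposed) = 300/1580 = 0.18987
Overall risk P(Y=1) = π·p₁ + (1−π)·p₀ = 0.092×0.58994 + 0.908×0.18987 = 0.22668.
Under exogeneity, PAF = [P(Y=1) − p₀] / P(Y=1).
PAF = (0.22668 − 0.18987) / 0.22668 ≈ 0.1624

PAF ≈ 0.162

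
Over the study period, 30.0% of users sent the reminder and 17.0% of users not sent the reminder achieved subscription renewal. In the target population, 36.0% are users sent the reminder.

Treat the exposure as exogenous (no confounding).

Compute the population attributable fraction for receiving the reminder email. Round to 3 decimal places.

PAF ≈ 0.216

p₁ = 0.3, p₀ = 0.17.
Overall risk P(Y=1) = π·p₁ + (1−π)·p₀ = 0.36×0.3 + 0.64×0.17 = 0.2168.
Under exogeneity, PAF = [P(Y=1) − p₀] / P(Y=1).
PAF = (0.2168 − 0.17) / 0.2168 ≈ 0.2159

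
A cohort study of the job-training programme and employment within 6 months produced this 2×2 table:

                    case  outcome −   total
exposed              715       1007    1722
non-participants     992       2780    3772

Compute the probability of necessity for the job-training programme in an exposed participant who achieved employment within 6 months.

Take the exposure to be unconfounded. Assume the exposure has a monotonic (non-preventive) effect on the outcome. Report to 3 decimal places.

p₁ = P(outcome | exposed) = 715/1722 = 0.41521
p₀ = P(outcome | unexposed) = 992/3772 = 0.26299
Under exogeneity and monotonicity, PN = (p₁ − p₀) / p₁.
PN = (0.41521 − 0.26299) / 0.41521 = 0.15222 / 0.41521 ≈ 0.3666

PN ≈ 0.367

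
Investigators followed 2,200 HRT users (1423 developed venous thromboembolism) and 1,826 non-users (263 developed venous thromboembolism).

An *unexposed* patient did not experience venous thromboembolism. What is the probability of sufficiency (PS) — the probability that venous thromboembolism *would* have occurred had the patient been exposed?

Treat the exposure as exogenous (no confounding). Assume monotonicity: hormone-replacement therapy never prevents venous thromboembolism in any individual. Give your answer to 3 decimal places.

p₁ = P(outcome | exposed) = 1423/2200 = 0.64682
p₀ = P(outcome | unexposed) = 263/1826 = 0.14403
Under exogeneity and monotonicity, PS = (p₁ − p₀) / (1 − p₀).
PS = (0.64682 − 0.14403) / (1 − 0.14403) = 0.50279 / 0.85597 ≈ 0.5874

PS ≈ 0.587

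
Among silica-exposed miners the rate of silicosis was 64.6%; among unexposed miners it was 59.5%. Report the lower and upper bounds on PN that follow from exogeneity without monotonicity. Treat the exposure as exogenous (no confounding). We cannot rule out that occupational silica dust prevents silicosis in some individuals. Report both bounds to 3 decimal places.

p₁ = 0.646, p₀ = 0.595.
Under exogeneity alone the bounds on PN are max{0,(p₁−p₀)/p₁} ≤ PN ≤ min{1,(1−p₀)/p₁}.
  lower = (p₁ − p₀)/p₁ = 0.051 / 0.646 ≈ 0.0789
  upper = min{1, (1 − p₀)/p₁} = 0.405 / 0.646 ≈ 0.6269

0.079 ≤ PN ≤ 0.627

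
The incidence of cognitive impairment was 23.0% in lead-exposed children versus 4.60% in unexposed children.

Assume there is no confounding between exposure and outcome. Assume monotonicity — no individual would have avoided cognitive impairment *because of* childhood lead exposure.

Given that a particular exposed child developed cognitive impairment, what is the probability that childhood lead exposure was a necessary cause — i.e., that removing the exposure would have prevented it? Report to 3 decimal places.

PN ≈ 0.800

p₁ = 0.23, p₀ = 0.046.
Under exogeneity and monotonicity, PN = (p₁ − p₀) / p₁.
PN = (0.23 − 0.046) / 0.23 = 0.184 / 0.23 ≈ 0.8000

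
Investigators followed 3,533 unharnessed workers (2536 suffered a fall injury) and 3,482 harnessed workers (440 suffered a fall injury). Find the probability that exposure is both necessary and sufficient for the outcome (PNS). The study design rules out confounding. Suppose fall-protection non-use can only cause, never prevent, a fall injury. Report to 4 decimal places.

p₁ = P(outcome | exposed) = 2536/3533 = 0.7178
p₀ = P(outcome | unexposed) = 440/3482 = 0.12636
Under exogeneity and monotonicity, PNS = p₁ − p₀.
PNS = 0.7178 − 0.12636 = 0.59144

PNS ≈ 0.5914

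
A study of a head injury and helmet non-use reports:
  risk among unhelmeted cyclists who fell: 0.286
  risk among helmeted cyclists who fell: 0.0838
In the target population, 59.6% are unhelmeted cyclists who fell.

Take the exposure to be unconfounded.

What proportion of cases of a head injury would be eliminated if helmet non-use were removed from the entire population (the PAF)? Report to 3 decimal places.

Let p₁ = 0.286, p₀ = 0.0838.
Overall risk P(Y=1) = π·p₁ + (1−π)·p₀ = 0.596×0.286 + 0.404×0.0838 = 0.20431.
Under exogeneity, PAF = [P(Y=1) − p₀] / P(Y=1).
PAF = (0.20431 − 0.0838) / 0.20431 ≈ 0.5898

PAF ≈ 0.590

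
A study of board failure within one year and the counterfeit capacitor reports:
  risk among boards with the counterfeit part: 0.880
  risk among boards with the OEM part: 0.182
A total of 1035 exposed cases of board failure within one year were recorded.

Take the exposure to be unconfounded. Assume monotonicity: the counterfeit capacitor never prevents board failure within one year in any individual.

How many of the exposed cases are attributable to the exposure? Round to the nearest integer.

Let p₁ = 0.88, p₀ = 0.182.
PN = (p₁ − p₀)/p₁ = (0.88 − 0.182) / 0.88 ≈ 0.79318.
Attributable cases ≈ PN × (exposed cases) = 0.79318 × 1035 ≈ 820.94.

about 821 cases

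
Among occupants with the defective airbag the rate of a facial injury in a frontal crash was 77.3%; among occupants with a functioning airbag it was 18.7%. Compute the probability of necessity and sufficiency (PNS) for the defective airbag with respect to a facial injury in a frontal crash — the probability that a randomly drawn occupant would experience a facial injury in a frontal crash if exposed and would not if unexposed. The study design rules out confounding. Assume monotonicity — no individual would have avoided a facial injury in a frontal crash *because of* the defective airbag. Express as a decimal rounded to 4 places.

p₁ = 0.773, p₀ = 0.187.
Under exogeneity and monotonicity, PNS = p₁ − p₀.
PNS = 0.773 − 0.187 = 0.586

PNS ≈ 0.5860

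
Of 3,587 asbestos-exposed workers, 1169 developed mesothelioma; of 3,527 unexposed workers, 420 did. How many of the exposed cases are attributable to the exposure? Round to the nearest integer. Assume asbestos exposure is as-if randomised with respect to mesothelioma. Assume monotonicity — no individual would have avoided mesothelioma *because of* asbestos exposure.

about 742 cases

p₁ = P(outcome | exposed) = 1169/3587 = 0.3259
p₀ = P(outcome | unexposed) = 420/3527 = 0.11908
PN = (p₁ − p₀)/p₁ = (0.3259 − 0.11908) / 0.3259 ≈ 0.63461.
Attributable cases ≈ PN × (exposed cases) = 0.63461 × 1169 ≈ 741.86.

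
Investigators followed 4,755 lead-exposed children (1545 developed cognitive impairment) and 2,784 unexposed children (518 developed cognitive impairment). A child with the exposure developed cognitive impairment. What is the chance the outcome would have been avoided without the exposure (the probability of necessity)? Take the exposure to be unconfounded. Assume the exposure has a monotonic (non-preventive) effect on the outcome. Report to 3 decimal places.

p₁ = P(outcome | exposed) = 1545/4755 = 0.32492
p₀ = P(outcome | unexposed) = 518/2784 = 0.18606
Under exogeneity and monotonicity, PN = (p₁ − p₀) / p₁.
PN = (0.32492 − 0.18606) / 0.32492 = 0.13886 / 0.32492 ≈ 0.4274

PN ≈ 0.427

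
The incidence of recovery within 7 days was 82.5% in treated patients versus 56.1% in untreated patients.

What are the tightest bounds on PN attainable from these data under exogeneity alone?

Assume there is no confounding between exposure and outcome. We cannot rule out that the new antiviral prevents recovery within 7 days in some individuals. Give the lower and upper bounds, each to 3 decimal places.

0.320 ≤ PN ≤ 0.532

p₁ = 0.825, p₀ = 0.561.
Under exogeneity alone the bounds on PN are max{0,(p₁−p₀)/p₁} ≤ PN ≤ min{1,(1−p₀)/p₁}.
  lower = (p₁ − p₀)/p₁ = 0.264 / 0.825 ≈ 0.3200
  upper = min{1, (1 − p₀)/p₁} = 0.439 / 0.825 ≈ 0.5321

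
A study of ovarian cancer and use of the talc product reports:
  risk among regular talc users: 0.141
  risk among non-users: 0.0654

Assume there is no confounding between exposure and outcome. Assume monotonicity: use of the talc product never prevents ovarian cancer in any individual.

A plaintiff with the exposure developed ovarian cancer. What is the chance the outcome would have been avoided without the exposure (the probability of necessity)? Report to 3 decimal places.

PN ≈ 0.536

Let p₁ = 0.141, p₀ = 0.0654.
Under exogeneity and monotonicity, PN = (p₁ − p₀) / p₁.
PN = (0.141 − 0.0654) / 0.141 = 0.0756 / 0.141 ≈ 0.5362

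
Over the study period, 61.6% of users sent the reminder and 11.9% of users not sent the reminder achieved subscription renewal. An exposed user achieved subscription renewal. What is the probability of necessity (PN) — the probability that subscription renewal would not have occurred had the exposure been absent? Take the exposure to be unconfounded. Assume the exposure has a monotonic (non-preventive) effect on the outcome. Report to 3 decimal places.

p₁ = 0.616, p₀ = 0.119.
Under exogeneity and monotonicity, PN = (p₁ − p₀) / p₁.
PN = (0.616 − 0.119) / 0.616 = 0.497 / 0.616 ≈ 0.8068

PN ≈ 0.807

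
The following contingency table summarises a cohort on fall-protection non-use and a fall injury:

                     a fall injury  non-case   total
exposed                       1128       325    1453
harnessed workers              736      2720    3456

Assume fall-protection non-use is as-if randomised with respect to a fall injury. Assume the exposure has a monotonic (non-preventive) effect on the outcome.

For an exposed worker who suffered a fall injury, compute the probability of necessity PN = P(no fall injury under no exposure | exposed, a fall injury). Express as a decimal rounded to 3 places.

PN ≈ 0.726

p₁ = P(outcome | exposed) = 1128/1453 = 0.77632
p₀ = P(outcome | unexposed) = 736/3456 = 0.21296
Under exogeneity and monotonicity, PN = (p₁ − p₀)/p₁.
PN = (0.77632 − 0.21296) / 0.77632 ≈ 0.7257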